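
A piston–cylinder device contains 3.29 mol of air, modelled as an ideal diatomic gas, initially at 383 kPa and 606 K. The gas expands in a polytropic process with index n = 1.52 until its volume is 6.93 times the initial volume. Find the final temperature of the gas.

221 K

V₁ = nRT₁/P₁ = 3.29×8.314×606/383 = 43.3 L.
Polytropic n=1.52: T₂ = T₁(V₁/V₂)^(n−1) = 606×(0.144)^0.52 = 221 K; P₂ = P₁(V₁/V₂)^n = 20.2 kPa.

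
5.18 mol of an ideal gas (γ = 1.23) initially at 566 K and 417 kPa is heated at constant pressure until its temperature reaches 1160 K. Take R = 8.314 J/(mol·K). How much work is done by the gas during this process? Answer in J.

V₁ = nRT₁/P₁ = 5.18×8.314×566/417 = 58.5 L.
Isobaric: P stays 417 kPa; V/T = const ⇒ T₂ = 1160 K, V₂ = 120 L.
W = PΔV = 417×(120−58.5) kPa·L = 25600 J.

25600 J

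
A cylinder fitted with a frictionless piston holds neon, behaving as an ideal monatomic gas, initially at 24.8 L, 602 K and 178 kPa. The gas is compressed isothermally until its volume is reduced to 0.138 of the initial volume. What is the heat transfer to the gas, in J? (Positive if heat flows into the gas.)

-8740 J

n = P₁V₁/(RT₁) = 178×24.8/(8.314×602) = 0.882 mol.
Isothermal: T stays 602 K; PV = const ⇒ V₂ = 3.42 L, P₂ = 1290 kPa.
ΔU = 0 (ideal gas, T constant).
W = nRT ln(V₂/V₁) = 0.882×8.314×602×ln(0.138) = -8740 J.
Q = ΔU + W = -8740 J.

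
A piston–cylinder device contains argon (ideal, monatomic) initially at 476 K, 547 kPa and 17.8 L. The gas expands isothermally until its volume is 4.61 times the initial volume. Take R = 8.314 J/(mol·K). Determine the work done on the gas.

n = P₁V₁/(RT₁) = 547×17.8/(8.314×476) = 2.46 mol.
Isothermal: T stays 476 K; PV = const ⇒ V₂ = 82.1 L, P₂ = 119 kPa.
W = nRT ln(V₂/V₁) = 2.46×8.314×476×ln(4.61) = 14900 J.
Work done on the gas = −W_by = -14900 J.

-14900 J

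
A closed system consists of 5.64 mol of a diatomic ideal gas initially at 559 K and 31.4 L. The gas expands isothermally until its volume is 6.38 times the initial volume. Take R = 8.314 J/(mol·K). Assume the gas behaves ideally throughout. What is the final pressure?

131 kPa

P₁ = nRT₁/V₁ = 5.64×8.314×559/31.4 = 835 kPa.
Isothermal: T stays 559 K; PV = const ⇒ V₂ = 200 L, P₂ = 131 kPa.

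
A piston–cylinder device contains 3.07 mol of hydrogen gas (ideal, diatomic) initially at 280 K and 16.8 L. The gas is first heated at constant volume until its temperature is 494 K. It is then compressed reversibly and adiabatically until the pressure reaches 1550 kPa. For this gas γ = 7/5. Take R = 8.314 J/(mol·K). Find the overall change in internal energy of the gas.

P₁ = nRT₁/V₁ = 3.07×8.314×280/16.8 = 425 kPa.
Step 1 — Isochoric: V stays 16.8 L; P/T = const ⇒ T₂ = 494 K, P₂ = 751 kPa.
W = 0 (no volume change).
ΔU = nCvΔT = 3.07×20.8×(494−280) = 13700 J.
Q = ΔU = 13700 J.
State after step 1: P = 751 kPa, V = 16.8 L, T = 494 K.
Step 2 — Adiabatic: T₂/T₁ = (P₂/P₁)^((γ−1)/γ) ⇒ T₂ = 494×(2.07)^0.286 = 608 K; V₂ = 10.0 L.
ΔU = nCvΔT = 3.07×20.8×(608−494) = 7260 J.
Q = 0 for an adiabatic process, so W = −ΔU = -7260 J.
Net over both steps: W = -7260 J, Q = 13700 J, ΔU = 20900 J.

20900 J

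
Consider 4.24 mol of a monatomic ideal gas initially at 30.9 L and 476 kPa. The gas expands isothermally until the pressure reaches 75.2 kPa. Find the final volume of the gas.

196 L

T₁ = P₁V₁/(nR) = 476×30.9/(4.24×8.314) = 417 K.
Isothermal: T stays 417 K; PV = const ⇒ V₂ = 196 L, P₂ = 75.2 kPa.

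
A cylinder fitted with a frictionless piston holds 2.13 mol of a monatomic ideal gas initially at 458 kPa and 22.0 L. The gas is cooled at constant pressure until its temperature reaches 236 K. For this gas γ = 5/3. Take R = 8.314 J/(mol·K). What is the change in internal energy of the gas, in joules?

-8850 J

T₁ = P₁V₁/(nR) = 458×22.0/(2.13×8.314) = 569 K.
Isobaric: P stays 458 kPa; V/T = const ⇒ T₂ = 236 K, V₂ = 9.13 L.
For an ideal gas ΔU = nCvΔT with Cv = (3/2)R = 12.5 J/(mol·K).
ΔU = 2.13×12.5×(236−569) = -8850 J.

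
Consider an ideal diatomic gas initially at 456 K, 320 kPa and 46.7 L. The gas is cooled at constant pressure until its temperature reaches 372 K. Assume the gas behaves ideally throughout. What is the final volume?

38.1 L

Isobaric: P stays 320 kPa; V/T = const ⇒ T₂ = 372 K, V₂ = 38.1 L.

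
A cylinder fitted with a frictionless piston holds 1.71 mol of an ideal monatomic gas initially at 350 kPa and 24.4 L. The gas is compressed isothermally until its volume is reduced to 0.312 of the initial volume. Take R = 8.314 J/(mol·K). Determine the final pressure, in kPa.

1120 kPa

T₁ = P₁V₁/(nR) = 350×24.4/(1.71×8.314) = 601 K.
Isothermal: T stays 601 K; PV = const ⇒ V₂ = 7.61 L, P₂ = 1120 kPa.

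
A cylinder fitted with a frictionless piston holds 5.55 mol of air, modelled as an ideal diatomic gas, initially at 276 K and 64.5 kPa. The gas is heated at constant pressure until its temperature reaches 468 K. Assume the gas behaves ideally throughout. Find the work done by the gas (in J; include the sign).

V₁ = nRT₁/P₁ = 5.55×8.314×276/64.5 = 197 L.
Isobaric: P stays 64.5 kPa; V/T = const ⇒ T₂ = 468 K, V₂ = 335 L.
W = PΔV = 64.5×(335−197) kPa·L = 8860 J.

8860 J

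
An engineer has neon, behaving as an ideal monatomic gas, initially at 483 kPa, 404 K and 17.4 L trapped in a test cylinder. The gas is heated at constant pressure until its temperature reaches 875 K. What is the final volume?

37.7 L

Isobaric: P stays 483 kPa; V/T = const ⇒ T₂ = 875 K, V₂ = 37.7 L.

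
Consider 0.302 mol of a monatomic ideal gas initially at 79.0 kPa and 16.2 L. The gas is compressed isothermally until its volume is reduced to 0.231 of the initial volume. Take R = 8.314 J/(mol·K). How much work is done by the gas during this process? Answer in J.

-1880 J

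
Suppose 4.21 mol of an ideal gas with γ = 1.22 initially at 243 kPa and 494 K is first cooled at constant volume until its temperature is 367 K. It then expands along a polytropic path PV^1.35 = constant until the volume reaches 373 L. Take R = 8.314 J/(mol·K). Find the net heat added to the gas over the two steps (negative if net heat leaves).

-29700 J

V₁ = nRT₁/P₁ = 4.21×8.314×494/243 = 71.2 L.
Step 1 — Isochoric: V stays 71.2 L; P/T = const ⇒ T₂ = 367 K, P₂ = 181 kPa.
W = 0 (no volume change).
ΔU = nCvΔT = 4.21×37.8×(367−494) = -20200 J.
Q = ΔU = -20200 J.
State after step 1: P = 181 kPa, V = 71.2 L, T = 367 K.
Step 2 — Polytropic n=1.35: T₂ = T₁(V₁/V₂)^(n−1) = 367×(0.191)^0.35 = 206 K; P₂ = P₁(V₁/V₂)^n = 19.3 kPa.
W = (P₁V₁−P₂V₂)/(n−1) = (181×71.2−19.3×373)/0.35 = 16100 J.
ΔU = nCvΔT = 4.21×37.8×(206−367) = -25700 J.
Q = ΔU + W = -9540 J.
Net over both steps: W = 16100 J, Q = -29700 J, ΔU = -45900 J.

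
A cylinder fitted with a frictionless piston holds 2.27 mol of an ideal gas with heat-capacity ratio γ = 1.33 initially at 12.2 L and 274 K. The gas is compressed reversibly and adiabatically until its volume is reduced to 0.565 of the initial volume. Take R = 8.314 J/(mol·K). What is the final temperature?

331 K

P₁ = nRT₁/V₁ = 2.27×8.314×274/12.2 = 424 kPa.
Adiabatic: TV^(γ−1) = const ⇒ T₂ = 274×(1.77)^0.330 = 331 K; PV^γ = const ⇒ P₂ = 906 kPa.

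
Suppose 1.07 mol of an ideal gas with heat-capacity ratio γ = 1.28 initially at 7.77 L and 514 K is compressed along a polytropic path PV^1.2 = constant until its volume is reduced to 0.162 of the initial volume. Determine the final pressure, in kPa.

P₁ = nRT₁/V₁ = 1.07×8.314×514/7.77 = 588 kPa.
Polytropic n=1.2: T₂ = T₁(V₁/V₂)^(n−1) = 514×(6.17)^0.20 = 740 K; P₂ = P₁(V₁/V₂)^n = 5230 kPa.

5230 kPa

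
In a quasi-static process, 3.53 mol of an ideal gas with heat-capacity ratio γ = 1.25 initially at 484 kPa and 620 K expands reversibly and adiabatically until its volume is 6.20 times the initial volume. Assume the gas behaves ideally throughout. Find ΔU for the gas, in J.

-26700 J

V₁ = nRT₁/P₁ = 3.53×8.314×620/484 = 37.6 L.
Adiabatic: TV^(γ−1) = const ⇒ T₂ = 620×(0.161)^0.250 = 393 K; PV^γ = const ⇒ P₂ = 49.5 kPa.
For an ideal gas ΔU = nCvΔT with Cv = R/(γ−1) = 33.3 J/(mol·K).
ΔU = 3.53×33.3×(393−620) = -26700 J.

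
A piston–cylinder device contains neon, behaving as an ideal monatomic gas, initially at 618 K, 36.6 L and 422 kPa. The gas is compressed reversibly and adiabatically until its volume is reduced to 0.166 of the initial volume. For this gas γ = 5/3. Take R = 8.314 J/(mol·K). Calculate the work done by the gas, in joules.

-53500 J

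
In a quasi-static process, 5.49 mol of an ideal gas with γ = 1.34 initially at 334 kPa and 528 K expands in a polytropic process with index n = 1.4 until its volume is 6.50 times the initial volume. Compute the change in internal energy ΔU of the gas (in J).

V₁ = nRT₁/P₁ = 5.49×8.314×528/334 = 72.2 L.
Polytropic n=1.4: T₂ = T₁(V₁/V₂)^(n−1) = 528×(0.154)^0.40 = 250 K; P₂ = P₁(V₁/V₂)^n = 24.3 kPa.
For an ideal gas ΔU = nCvΔT with Cv = R/(γ−1) = 24.5 J/(mol·K).
ΔU = 5.49×24.5×(250−528) = -37400 J.

-37400 J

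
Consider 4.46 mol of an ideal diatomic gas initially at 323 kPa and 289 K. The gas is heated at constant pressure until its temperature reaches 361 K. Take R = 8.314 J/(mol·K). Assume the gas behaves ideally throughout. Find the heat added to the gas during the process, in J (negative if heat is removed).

9340 J

V₁ = nRT₁/P₁ = 4.46×8.314×289/323 = 33.2 L.
Isobaric: P stays 323 kPa; V/T = const ⇒ T₂ = 361 K, V₂ = 41.4 L.
W = PΔV = 323×(41.4−33.2) kPa·L = 2670 J.
ΔU = nCvΔT = 4.46×20.8×(361−289) = 6670 J.
Q = ΔU + W = nCpΔT = 9340 J.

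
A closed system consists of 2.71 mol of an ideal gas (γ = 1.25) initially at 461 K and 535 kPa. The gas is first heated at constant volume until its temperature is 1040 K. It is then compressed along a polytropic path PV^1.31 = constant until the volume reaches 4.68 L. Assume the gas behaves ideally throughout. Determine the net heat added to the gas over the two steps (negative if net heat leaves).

V₁ = nRT₁/P₁ = 2.71×8.314×461/535 = 19.4 L.
Step 1 — Isochoric: V stays 19.4 L; P/T = const ⇒ T₂ = 1040 K, P₂ = 1210 kPa.
W = 0 (no volume change).
ΔU = nCvΔT = 2.71×33.3×(1040−461) = 52200 J.
Q = ΔU = 52200 J.
State after step 1: P = 1210 kPa, V = 19.4 L, T = 1040 K.
Step 2 — Polytropic n=1.31: T₂ = T₁(V₁/V₂)^(n−1) = 1040×(4.15)^0.31 = 1620 K; P₂ = P₁(V₁/V₂)^n = 7780 kPa.
W = (P₁V₁−P₂V₂)/(n−1) = (1210×19.4−7780×4.68)/0.31 = -41900 J.
ΔU = nCvΔT = 2.71×33.3×(1620−1040) = 52000 J.
Q = ΔU + W = 10100 J.
Net over both steps: W = -41900 J, Q = 62200 J, ΔU = 104000 J.

62200 J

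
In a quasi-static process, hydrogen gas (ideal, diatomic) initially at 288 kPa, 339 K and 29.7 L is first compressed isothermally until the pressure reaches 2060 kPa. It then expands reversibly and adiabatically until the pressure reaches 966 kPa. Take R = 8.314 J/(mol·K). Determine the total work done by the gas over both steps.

n = P₁V₁/(RT₁) = 288×29.7/(8.314×339) = 3.03 mol.
Step 1 — Isothermal: T stays 339 K; PV = const ⇒ V₂ = 4.15 L, P₂ = 2060 kPa.
ΔU = 0 (ideal gas, T constant).
W = nRT ln(V₂/V₁) = 3.03×8.314×339×ln(0.140) = -16800 J.
Q = ΔU + W = -16800 J.
State after step 1: P = 2060 kPa, V = 4.15 L, T = 339 K.
Step 2 — Adiabatic: T₂/T₁ = (P₂/P₁)^((γ−1)/γ) ⇒ T₂ = 339×(0.469)^0.286 = 273 K; V₂ = 7.13 L.
ΔU = nCvΔT = 3.03×20.8×(273−339) = -4160 J.
Q = 0 for an adiabatic process, so W = −ΔU = 4160 J.
Net over both steps: W = -12700 J, Q = -16800 J, ΔU = -4160 J.

-12700 J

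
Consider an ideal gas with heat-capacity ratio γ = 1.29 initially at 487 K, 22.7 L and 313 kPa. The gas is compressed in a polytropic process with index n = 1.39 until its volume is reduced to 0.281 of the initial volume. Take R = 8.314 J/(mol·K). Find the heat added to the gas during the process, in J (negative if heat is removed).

4020 J

n = P₁V₁/(RT₁) = 313×22.7/(8.314×487) = 1.75 mol.
Polytropic n=1.39: T₂ = T₁(V₁/V₂)^(n−1) = 487×(3.56)^0.39 = 799 K; P₂ = P₁(V₁/V₂)^n = 1830 kPa.
W = (P₁V₁−P₂V₂)/(n−1) = (313×22.7−1830×6.38)/0.39 = -11700 J.
ΔU = nCvΔT = 1.75×28.7×(799−487) = 15700 J.
Q = ΔU + W = 4020 J.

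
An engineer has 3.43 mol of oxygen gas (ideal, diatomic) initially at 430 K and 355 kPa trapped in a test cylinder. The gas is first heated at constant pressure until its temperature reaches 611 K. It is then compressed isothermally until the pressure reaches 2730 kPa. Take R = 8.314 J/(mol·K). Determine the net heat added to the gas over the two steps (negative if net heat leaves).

V₁ = nRT₁/P₁ = 3.43×8.314×430/355 = 34.5 L.
Step 1 — Isobaric: P stays 355 kPa; V/T = const ⇒ T₂ = 611 K, V₂ = 49.1 L.
W = PΔV = 355×(49.1−34.5) kPa·L = 5160 J.
ΔU = nCvΔT = 3.43×20.8×(611−430) = 12900 J.
Q = ΔU + W = nCpΔT = 18100 J.
State after step 1: P = 355 kPa, V = 49.1 L, T = 611 K.
Step 2 — Isothermal: T stays 611 K; PV = const ⇒ V₂ = 6.38 L, P₂ = 2730 kPa.
ΔU = 0 (ideal gas, T constant).
W = nRT ln(V₂/V₁) = 3.43×8.314×611×ln(0.130) = -35500 J.
Q = ΔU + W = -35500 J.
Net over both steps: W = -30400 J, Q = -17500 J, ΔU = 12900 J.

-17500 J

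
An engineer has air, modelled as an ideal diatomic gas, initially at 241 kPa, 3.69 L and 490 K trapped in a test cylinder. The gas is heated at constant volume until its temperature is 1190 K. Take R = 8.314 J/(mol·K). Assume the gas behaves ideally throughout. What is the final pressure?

Isochoric: V stays 3.69 L; P/T = const ⇒ T₂ = 1190 K, P₂ = 585 kPa.

585 kPa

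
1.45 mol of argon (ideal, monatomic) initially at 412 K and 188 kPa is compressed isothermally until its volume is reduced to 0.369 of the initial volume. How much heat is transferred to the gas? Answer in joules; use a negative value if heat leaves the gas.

V₁ = nRT₁/P₁ = 1.45×8.314×412/188 = 26.4 L.
Isothermal: T stays 412 K; PV = const ⇒ V₂ = 9.75 L, P₂ = 509 kPa.
ΔU = 0 (ideal gas, T constant).
W = nRT ln(V₂/V₁) = 1.45×8.314×412×ln(0.369) = -4950 J.
Q = ΔU + W = -4950 J.

-4950 J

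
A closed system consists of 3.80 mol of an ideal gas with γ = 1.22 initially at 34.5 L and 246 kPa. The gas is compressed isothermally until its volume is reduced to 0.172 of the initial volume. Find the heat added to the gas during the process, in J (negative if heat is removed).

-14900 J

T₁ = P₁V₁/(nR) = 246×34.5/(3.80×8.314) = 269 K.
Isothermal: T stays 269 K; PV = const ⇒ V₂ = 5.93 L, P₂ = 1430 kPa.
ΔU = 0 (ideal gas, T constant).
W = nRT ln(V₂/V₁) = 3.80×8.314×269×ln(0.172) = -14900 J.
Q = ΔU + W = -14900 J.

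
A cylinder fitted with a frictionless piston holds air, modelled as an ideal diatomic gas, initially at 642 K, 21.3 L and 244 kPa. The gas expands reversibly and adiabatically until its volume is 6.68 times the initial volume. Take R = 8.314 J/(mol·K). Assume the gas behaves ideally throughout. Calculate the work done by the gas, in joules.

6910 J

n = P₁V₁/(RT₁) = 244×21.3/(8.314×642) = 0.974 mol.
Adiabatic: TV^(γ−1) = const ⇒ T₂ = 642×(0.150)^0.400 = 300 K; PV^γ = const ⇒ P₂ = 17.1 kPa.
ΔU = nCvΔT = 0.974×20.8×(300−642) = -6910 J.
Q = 0 for an adiabatic process, so W = −ΔU = 6910 J.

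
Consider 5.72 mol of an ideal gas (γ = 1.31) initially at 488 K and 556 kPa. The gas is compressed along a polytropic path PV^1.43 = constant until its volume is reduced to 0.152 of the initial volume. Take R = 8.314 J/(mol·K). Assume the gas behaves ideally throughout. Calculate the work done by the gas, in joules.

-67400 J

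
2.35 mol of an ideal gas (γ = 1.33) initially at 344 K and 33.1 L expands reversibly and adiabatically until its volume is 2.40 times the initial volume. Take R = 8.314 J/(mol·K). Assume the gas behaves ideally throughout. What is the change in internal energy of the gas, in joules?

P₁ = nRT₁/V₁ = 2.35×8.314×344/33.1 = 203 kPa.
Adiabatic: TV^(γ−1) = const ⇒ T₂ = 344×(0.417)^0.330 = 258 K; PV^γ = const ⇒ P₂ = 63.4 kPa.
For an ideal gas ΔU = nCvΔT with Cv = R/(γ−1) = 25.2 J/(mol·K).
ΔU = 2.35×25.2×(258−344) = -5110 J.

-5110 J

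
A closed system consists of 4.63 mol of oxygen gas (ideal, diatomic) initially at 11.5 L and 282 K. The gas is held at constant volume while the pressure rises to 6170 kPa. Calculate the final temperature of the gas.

P₁ = nRT₁/V₁ = 4.63×8.314×282/11.5 = 944 kPa.
Isochoric: V stays 11.5 L; P/T = const ⇒ T₂ = 1840 K, P₂ = 6170 kPa.

1840 K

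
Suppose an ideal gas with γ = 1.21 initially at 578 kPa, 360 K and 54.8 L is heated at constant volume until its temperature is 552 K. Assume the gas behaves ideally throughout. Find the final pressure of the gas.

886 kPa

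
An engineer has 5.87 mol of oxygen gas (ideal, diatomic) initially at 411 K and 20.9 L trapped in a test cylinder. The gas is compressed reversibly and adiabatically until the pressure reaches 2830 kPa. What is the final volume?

9.65 L

P₁ = nRT₁/V₁ = 5.87×8.314×411/20.9 = 960 kPa.
Adiabatic: T₂/T₁ = (P₂/P₁)^((γ−1)/γ) ⇒ T₂ = 411×(2.95)^0.286 = 560 K; V₂ = 9.65 L.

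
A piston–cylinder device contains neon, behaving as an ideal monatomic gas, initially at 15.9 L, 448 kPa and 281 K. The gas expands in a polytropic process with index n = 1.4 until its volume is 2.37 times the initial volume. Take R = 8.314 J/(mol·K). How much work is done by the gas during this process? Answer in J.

n = P₁V₁/(RT₁) = 448×15.9/(8.314×281) = 3.05 mol.
Polytropic n=1.4: T₂ = T₁(V₁/V₂)^(n−1) = 281×(0.422)^0.40 = 199 K; P₂ = P₁(V₁/V₂)^n = 134 kPa.
W = (P₁V₁−P₂V₂)/(n−1) = (448×15.9−134×37.7)/0.40 = 5200 J.

5200 J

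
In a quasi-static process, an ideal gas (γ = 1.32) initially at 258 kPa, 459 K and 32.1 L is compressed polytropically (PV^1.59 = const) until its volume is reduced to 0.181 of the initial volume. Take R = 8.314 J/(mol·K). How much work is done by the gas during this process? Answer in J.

-24400 J

n = P₁V₁/(RT₁) = 258×32.1/(8.314×459) = 2.17 mol.
Polytropic n=1.59: T₂ = T₁(V₁/V₂)^(n−1) = 459×(5.52)^0.59 = 1260 K; P₂ = P₁(V₁/V₂)^n = 3910 kPa.
W = (P₁V₁−P₂V₂)/(n−1) = (258×32.1−3910×5.81)/0.59 = -24400 J.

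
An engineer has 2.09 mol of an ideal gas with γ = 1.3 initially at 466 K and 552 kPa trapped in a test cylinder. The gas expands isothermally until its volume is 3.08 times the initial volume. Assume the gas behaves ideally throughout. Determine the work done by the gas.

9110 J

V₁ = nRT₁/P₁ = 2.09×8.314×466/552 = 14.7 L.
Isothermal: T stays 466 K; PV = const ⇒ V₂ = 45.2 L, P₂ = 179 kPa.
W = nRT ln(V₂/V₁) = 2.09×8.314×466×ln(3.08) = 9110 J.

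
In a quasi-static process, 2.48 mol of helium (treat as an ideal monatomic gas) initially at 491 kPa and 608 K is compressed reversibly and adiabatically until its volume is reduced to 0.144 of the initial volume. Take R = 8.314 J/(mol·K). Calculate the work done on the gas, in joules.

V₁ = nRT₁/P₁ = 2.48×8.314×608/491 = 25.5 L.
Adiabatic: TV^(γ−1) = const ⇒ T₂ = 608×(6.94)^0.667 = 2210 K; PV^γ = const ⇒ P₂ = 12400 kPa.
ΔU = nCvΔT = 2.48×12.5×(2210−608) = 49600 J.
Q = 0 for an adiabatic process, so W = −ΔU = -49600 J.
Work done on the gas = −W_by = 49600 J.

49600 J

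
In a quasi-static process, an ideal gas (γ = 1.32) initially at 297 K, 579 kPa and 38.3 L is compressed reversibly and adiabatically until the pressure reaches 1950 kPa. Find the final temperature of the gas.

Adiabatic: T₂/T₁ = (P₂/P₁)^((γ−1)/γ) ⇒ T₂ = 297×(3.37)^0.242 = 399 K; V₂ = 15.3 L.

399 K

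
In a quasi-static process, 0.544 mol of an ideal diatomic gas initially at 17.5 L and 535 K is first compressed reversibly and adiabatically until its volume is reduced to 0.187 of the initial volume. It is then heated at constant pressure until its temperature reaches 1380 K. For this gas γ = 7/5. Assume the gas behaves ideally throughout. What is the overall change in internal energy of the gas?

P₁ = nRT₁/V₁ = 0.544×8.314×535/17.5 = 138 kPa.
Step 1 — Adiabatic: TV^(γ−1) = const ⇒ T₂ = 535×(5.35)^0.400 = 1050 K; PV^γ = const ⇒ P₂ = 1450 kPa.
ΔU = nCvΔT = 0.544×20.8×(1050−535) = 5780 J.
Q = 0 for an adiabatic process, so W = −ΔU = -5780 J.
State after step 1: P = 1450 kPa, V = 3.27 L, T = 1050 K.
Step 2 — Isobaric: P stays 1450 kPa; V/T = const ⇒ T₂ = 1380 K, V₂ = 4.32 L.
W = PΔV = 1450×(4.32−3.27) kPa·L = 1510 J.
ΔU = nCvΔT = 0.544×20.8×(1380−1050) = 3770 J.
Q = ΔU + W = nCpΔT = 5280 J.
Net over both steps: W = -4270 J, Q = 5280 J, ΔU = 9550 J.

9550 J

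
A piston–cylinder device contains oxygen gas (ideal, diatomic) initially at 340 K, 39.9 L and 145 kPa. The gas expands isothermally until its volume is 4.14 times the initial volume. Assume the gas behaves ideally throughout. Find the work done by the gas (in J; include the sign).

8220 J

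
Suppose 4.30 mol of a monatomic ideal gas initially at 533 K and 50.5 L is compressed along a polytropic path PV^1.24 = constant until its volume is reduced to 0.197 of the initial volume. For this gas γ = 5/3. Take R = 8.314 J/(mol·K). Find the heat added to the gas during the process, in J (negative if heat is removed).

P₁ = nRT₁/V₁ = 4.30×8.314×533/50.5 = 377 kPa.
Polytropic n=1.24: T₂ = T₁(V₁/V₂)^(n−1) = 533×(5.08)^0.24 = 787 K; P₂ = P₁(V₁/V₂)^n = 2830 kPa.
W = (P₁V₁−P₂V₂)/(n−1) = (377×50.5−2830×9.95)/0.24 = -37900 J.
ΔU = nCvΔT = 4.30×12.5×(787−533) = 13600 J.
Q = ΔU + W = -24200 J.

-24200 J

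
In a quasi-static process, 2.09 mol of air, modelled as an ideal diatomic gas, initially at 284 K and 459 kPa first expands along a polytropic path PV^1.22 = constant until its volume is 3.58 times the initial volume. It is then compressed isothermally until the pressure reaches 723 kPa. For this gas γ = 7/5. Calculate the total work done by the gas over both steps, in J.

-2010 J

V₁ = nRT₁/P₁ = 2.09×8.314×284/459 = 10.8 L.
Step 1 — Polytropic n=1.22: T₂ = T₁(V₁/V₂)^(n−1) = 284×(0.279)^0.22 = 215 K; P₂ = P₁(V₁/V₂)^n = 96.8 kPa.
W = (P₁V₁−P₂V₂)/(n−1) = (459×10.8−96.8×38.5)/0.22 = 5490 J.
ΔU = nCvΔT = 2.09×20.8×(215−284) = -3020 J.
Q = ΔU + W = 2470 J.
State after step 1: P = 96.8 kPa, V = 38.5 L, T = 215 K.
Step 2 — Isothermal: T stays 215 K; PV = const ⇒ V₂ = 5.16 L, P₂ = 723 kPa.
ΔU = 0 (ideal gas, T constant).
W = nRT ln(V₂/V₁) = 2.09×8.314×215×ln(0.134) = -7490 J.
Q = ΔU + W = -7490 J.
Net over both steps: W = -2010 J, Q = -5020 J, ΔU = -3020 J.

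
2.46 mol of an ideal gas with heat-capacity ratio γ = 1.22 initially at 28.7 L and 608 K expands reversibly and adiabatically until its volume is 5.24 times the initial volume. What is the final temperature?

422 K

P₁ = nRT₁/V₁ = 2.46×8.314×608/28.7 = 433 kPa.
Adiabatic: TV^(γ−1) = const ⇒ T₂ = 608×(0.191)^0.220 = 422 K; PV^γ = const ⇒ P₂ = 57.4 kPa.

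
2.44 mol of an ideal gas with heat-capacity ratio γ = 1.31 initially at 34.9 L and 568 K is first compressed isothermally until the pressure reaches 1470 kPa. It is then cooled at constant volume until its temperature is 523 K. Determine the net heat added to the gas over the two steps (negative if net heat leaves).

-20200 J

P₁ = nRT₁/V₁ = 2.44×8.314×568/34.9 = 330 kPa.
Step 1 — Isothermal: T stays 568 K; PV = const ⇒ V₂ = 7.84 L, P₂ = 1470 kPa.
ΔU = 0 (ideal gas, T constant).
W = nRT ln(V₂/V₁) = 2.44×8.314×568×ln(0.225) = -17200 J.
Q = ΔU + W = -17200 J.
State after step 1: P = 1470 kPa, V = 7.84 L, T = 568 K.
Step 2 — Isochoric: V stays 7.84 L; P/T = const ⇒ T₂ = 523 K, P₂ = 1350 kPa.
W = 0 (no volume change).
ΔU = nCvΔT = 2.44×26.8×(523−568) = -2940 J.
Q = ΔU = -2940 J.
Net over both steps: W = -17200 J, Q = -20200 J, ΔU = -2940 J.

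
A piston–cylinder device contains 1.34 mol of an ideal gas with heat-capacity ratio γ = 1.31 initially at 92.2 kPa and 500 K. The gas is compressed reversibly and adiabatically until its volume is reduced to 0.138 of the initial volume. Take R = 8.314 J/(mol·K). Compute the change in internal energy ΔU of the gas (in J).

V₁ = nRT₁/P₁ = 1.34×8.314×500/92.2 = 60.4 L.
Adiabatic: TV^(γ−1) = const ⇒ T₂ = 500×(7.25)^0.310 = 924 K; PV^γ = const ⇒ P₂ = 1230 kPa.
For an ideal gas ΔU = nCvΔT with Cv = R/(γ−1) = 26.8 J/(mol·K).
ΔU = 1.34×26.8×(924−500) = 15200 J.

15200 J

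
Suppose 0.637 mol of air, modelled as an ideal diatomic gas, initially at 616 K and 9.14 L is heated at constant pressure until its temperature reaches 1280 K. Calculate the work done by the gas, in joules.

3520 J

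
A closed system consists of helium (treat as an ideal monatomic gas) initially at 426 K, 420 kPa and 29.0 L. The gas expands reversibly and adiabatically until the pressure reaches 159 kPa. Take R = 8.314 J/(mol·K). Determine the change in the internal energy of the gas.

n = P₁V₁/(RT₁) = 420×29.0/(8.314×426) = 3.44 mol.
Adiabatic: T₂/T₁ = (P₂/P₁)^((γ−1)/γ) ⇒ T₂ = 426×(0.379)^0.400 = 289 K; V₂ = 51.9 L.
For an ideal gas ΔU = nCvΔT with Cv = (3/2)R = 12.5 J/(mol·K).
ΔU = 3.44×12.5×(289−426) = -5880 J.

-5880 J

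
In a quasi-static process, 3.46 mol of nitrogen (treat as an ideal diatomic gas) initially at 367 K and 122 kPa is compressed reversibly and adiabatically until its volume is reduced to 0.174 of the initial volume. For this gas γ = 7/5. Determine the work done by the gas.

-26700 J

V₁ = nRT₁/P₁ = 3.46×8.314×367/122 = 86.5 L.
Adiabatic: TV^(γ−1) = const ⇒ T₂ = 367×(5.75)^0.400 = 739 K; PV^γ = const ⇒ P₂ = 1410 kPa.
ΔU = nCvΔT = 3.46×20.8×(739−367) = 26700 J.
Q = 0 for an adiabatic process, so W = −ΔU = -26700 J.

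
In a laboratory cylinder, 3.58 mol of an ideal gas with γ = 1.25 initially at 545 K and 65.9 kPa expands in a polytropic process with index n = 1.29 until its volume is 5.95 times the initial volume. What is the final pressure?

6.60 kPa

V₁ = nRT₁/P₁ = 3.58×8.314×545/65.9 = 246 L.
Polytropic n=1.29: T₂ = T₁(V₁/V₂)^(n−1) = 545×(0.168)^0.29 = 325 K; P₂ = P₁(V₁/V₂)^n = 6.60 kPa.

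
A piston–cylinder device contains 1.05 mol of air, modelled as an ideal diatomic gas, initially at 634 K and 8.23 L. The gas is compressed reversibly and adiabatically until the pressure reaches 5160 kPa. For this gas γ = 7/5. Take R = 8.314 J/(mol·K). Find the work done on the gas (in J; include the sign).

10900 J

P₁ = nRT₁/V₁ = 1.05×8.314×634/8.23 = 672 kPa.
Adiabatic: T₂/T₁ = (P₂/P₁)^((γ−1)/γ) ⇒ T₂ = 634×(7.67)^0.286 = 1130 K; V₂ = 1.92 L.
ΔU = nCvΔT = 1.05×20.8×(1130−634) = 10900 J.
Q = 0 for an adiabatic process, so W = −ΔU = -10900 J.
Work done on the gas = −W_by = 10900 J.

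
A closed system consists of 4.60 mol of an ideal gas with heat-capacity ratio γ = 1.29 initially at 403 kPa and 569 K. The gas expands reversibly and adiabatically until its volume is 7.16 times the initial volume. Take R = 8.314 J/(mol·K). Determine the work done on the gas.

-32600 J

V₁ = nRT₁/P₁ = 4.60×8.314×569/403 = 54.0 L.
Adiabatic: TV^(γ−1) = const ⇒ T₂ = 569×(0.140)^0.290 = 322 K; PV^γ = const ⇒ P₂ = 31.8 kPa.
ΔU = nCvΔT = 4.60×28.7×(322−569) = -32600 J.
Q = 0 for an adiabatic process, so W = −ΔU = 32600 J.
Work done on the gas = −W_by = -32600 J.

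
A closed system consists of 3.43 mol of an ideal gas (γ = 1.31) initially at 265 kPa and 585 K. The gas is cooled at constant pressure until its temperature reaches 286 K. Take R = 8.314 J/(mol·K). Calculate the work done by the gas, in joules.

-8530 J

V₁ = nRT₁/P₁ = 3.43×8.314×585/265 = 63.0 L.
Isobaric: P stays 265 kPa; V/T = const ⇒ T₂ = 286 K, V₂ = 30.8 L.
W = PΔV = 265×(30.8−63.0) kPa·L = -8530 J.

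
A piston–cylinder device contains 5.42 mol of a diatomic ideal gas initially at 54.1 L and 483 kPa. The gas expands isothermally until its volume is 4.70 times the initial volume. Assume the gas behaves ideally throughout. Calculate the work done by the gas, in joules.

T₁ = P₁V₁/(nR) = 483×54.1/(5.42×8.314) = 580 K.
Isothermal: T stays 580 K; PV = const ⇒ V₂ = 254 L, P₂ = 103 kPa.
W = nRT ln(V₂/V₁) = 5.42×8.314×580×ln(4.70) = 40400 J.

40400 J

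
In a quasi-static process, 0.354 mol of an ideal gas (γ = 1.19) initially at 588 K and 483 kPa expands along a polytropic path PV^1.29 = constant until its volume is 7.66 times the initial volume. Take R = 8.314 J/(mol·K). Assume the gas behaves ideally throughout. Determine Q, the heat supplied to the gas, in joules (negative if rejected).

-1400 J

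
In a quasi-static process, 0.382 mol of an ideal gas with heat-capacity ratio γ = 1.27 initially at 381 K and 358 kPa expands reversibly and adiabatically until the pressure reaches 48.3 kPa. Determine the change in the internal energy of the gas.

-1550 J

V₁ = nRT₁/P₁ = 0.382×8.314×381/358 = 3.38 L.
Adiabatic: T₂/T₁ = (P₂/P₁)^((γ−1)/γ) ⇒ T₂ = 381×(0.135)^0.213 = 249 K; V₂ = 16.4 L.
For an ideal gas ΔU = nCvΔT with Cv = R/(γ−1) = 30.8 J/(mol·K).
ΔU = 0.382×30.8×(249−381) = -1550 J.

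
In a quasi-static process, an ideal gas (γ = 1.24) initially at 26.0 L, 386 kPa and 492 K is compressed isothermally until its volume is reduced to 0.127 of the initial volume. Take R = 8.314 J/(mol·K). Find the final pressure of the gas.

3040 kPa

Isothermal: T stays 492 K; PV = const ⇒ V₂ = 3.30 L, P₂ = 3040 kPa.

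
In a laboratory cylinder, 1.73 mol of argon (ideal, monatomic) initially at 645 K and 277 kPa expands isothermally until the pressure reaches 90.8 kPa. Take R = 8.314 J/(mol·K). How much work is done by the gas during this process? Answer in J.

V₁ = nRT₁/P₁ = 1.73×8.314×645/277 = 33.5 L.
Isothermal: T stays 645 K; PV = const ⇒ V₂ = 102 L, P₂ = 90.8 kPa.
W = nRT ln(V₂/V₁) = 1.73×8.314×645×ln(3.05) = 10300 J.

10300 J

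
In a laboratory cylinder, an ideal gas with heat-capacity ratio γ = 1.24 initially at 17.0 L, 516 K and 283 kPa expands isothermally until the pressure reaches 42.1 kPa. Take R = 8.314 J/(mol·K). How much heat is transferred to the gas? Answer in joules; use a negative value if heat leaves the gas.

9170 J

n = P₁V₁/(RT₁) = 283×17.0/(8.314×516) = 1.12 mol.
Isothermal: T stays 516 K; PV = const ⇒ V₂ = 114 L, P₂ = 42.1 kPa.
ΔU = 0 (ideal gas, T constant).
W = nRT ln(V₂/V₁) = 1.12×8.314×516×ln(6.72) = 9170 J.
Q = ΔU + W = 9170 J.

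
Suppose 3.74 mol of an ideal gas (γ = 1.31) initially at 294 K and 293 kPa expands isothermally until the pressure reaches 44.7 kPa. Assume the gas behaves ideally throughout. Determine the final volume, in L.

205 L

V₁ = nRT₁/P₁ = 3.74×8.314×294/293 = 31.2 L.
Isothermal: T stays 294 K; PV = const ⇒ V₂ = 205 L, P₂ = 44.7 kPa.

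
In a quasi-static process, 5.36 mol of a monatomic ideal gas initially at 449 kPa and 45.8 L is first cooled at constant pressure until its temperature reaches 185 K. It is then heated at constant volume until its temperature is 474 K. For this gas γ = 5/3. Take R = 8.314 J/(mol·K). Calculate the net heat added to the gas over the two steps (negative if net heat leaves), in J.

-11500 J

T₁ = P₁V₁/(nR) = 449×45.8/(5.36×8.314) = 461 K.
Step 1 — Isobaric: P stays 449 kPa; V/T = const ⇒ T₂ = 185 K, V₂ = 18.4 L.
W = PΔV = 449×(18.4−45.8) kPa·L = -12300 J.
ΔU = nCvΔT = 5.36×12.5×(185−461) = -18500 J.
Q = ΔU + W = nCpΔT = -30800 J.
State after step 1: P = 449 kPa, V = 18.4 L, T = 185 K.
Step 2 — Isochoric: V stays 18.4 L; P/T = const ⇒ T₂ = 474 K, P₂ = 1150 kPa.
W = 0 (no volume change).
ΔU = nCvΔT = 5.36×12.5×(474−185) = 19300 J.
Q = ΔU = 19300 J.
Net over both steps: W = -12300 J, Q = -11500 J, ΔU = 838 J.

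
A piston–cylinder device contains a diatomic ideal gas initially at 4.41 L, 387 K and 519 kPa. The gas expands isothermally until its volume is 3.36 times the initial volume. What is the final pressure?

154 kPa

Isothermal: T stays 387 K; PV = const ⇒ V₂ = 14.8 L, P₂ = 154 kPa.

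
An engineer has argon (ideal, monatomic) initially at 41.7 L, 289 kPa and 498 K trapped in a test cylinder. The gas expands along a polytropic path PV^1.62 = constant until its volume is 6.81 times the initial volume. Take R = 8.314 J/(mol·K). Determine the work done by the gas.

13500 J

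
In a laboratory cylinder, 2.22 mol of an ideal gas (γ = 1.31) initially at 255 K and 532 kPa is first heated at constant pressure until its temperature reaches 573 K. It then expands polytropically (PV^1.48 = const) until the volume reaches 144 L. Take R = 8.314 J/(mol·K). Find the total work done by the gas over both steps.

19400 J

V₁ = nRT₁/P₁ = 2.22×8.314×255/532 = 8.85 L.
Step 1 — Isobaric: P stays 532 kPa; V/T = const ⇒ T₂ = 573 K, V₂ = 19.9 L.
W = PΔV = 532×(19.9−8.85) kPa·L = 5870 J.
ΔU = nCvΔT = 2.22×26.8×(573−255) = 18900 J.
Q = ΔU + W = nCpΔT = 24800 J.
State after step 1: P = 532 kPa, V = 19.9 L, T = 573 K.
Step 2 — Polytropic n=1.48: T₂ = T₁(V₁/V₂)^(n−1) = 573×(0.138)^0.48 = 222 K; P₂ = P₁(V₁/V₂)^n = 28.4 kPa.
W = (P₁V₁−P₂V₂)/(n−1) = (532×19.9−28.4×144)/0.48 = 13500 J.
ΔU = nCvΔT = 2.22×26.8×(222−573) = -20900 J.
Q = ΔU + W = -7410 J.
Net over both steps: W = 19400 J, Q = 17400 J, ΔU = -1990 J.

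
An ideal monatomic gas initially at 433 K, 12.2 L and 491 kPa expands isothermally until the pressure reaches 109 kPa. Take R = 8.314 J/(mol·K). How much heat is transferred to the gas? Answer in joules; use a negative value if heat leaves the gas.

9020 J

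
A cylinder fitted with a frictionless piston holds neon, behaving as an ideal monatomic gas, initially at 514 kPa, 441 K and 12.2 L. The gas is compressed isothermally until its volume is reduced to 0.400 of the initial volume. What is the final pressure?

1280 kPa

Isothermal: T stays 441 K; PV = const ⇒ V₂ = 4.88 L, P₂ = 1280 kPa.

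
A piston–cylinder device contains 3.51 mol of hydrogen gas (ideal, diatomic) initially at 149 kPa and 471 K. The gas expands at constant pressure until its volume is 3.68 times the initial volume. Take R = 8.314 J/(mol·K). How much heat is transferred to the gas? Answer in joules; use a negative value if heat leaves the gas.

V₁ = nRT₁/P₁ = 3.51×8.314×471/149 = 92.2 L.
Isobaric: P stays 149 kPa; V/T = const ⇒ T₂ = 1730 K, V₂ = 339 L.
W = PΔV = 149×(339−92.2) kPa·L = 36800 J.
ΔU = nCvΔT = 3.51×20.8×(1730−471) = 92100 J.
Q = ΔU + W = nCpΔT = 129000 J.

129000 J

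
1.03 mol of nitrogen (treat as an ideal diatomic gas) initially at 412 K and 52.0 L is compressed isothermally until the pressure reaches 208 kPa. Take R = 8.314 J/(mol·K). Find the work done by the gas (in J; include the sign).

-3950 J

P₁ = nRT₁/V₁ = 1.03×8.314×412/52.0 = 67.8 kPa.
Isothermal: T stays 412 K; PV = const ⇒ V₂ = 17.0 L, P₂ = 208 kPa.
W = nRT ln(V₂/V₁) = 1.03×8.314×412×ln(0.326) = -3950 J.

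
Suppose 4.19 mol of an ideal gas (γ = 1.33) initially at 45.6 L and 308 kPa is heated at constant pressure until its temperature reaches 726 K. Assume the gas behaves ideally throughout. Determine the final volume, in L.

82.1 L

T₁ = P₁V₁/(nR) = 308×45.6/(4.19×8.314) = 403 K.
Isobaric: P stays 308 kPa; V/T = const ⇒ T₂ = 726 K, V₂ = 82.1 L.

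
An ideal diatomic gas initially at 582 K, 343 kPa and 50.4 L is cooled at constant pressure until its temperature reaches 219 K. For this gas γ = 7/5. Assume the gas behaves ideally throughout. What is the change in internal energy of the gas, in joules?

-27000 J

n = P₁V₁/(RT₁) = 343×50.4/(8.314×582) = 3.57 mol.
Isobaric: P stays 343 kPa; V/T = const ⇒ T₂ = 219 K, V₂ = 19.0 L.
For an ideal gas ΔU = nCvΔT with Cv = (5/2)R = 20.8 J/(mol·K).
ΔU = 3.57×20.8×(219−582) = -27000 J.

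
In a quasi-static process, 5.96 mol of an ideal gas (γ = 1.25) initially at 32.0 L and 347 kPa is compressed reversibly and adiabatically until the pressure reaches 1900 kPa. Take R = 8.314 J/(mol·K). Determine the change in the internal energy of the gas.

18000 J

T₁ = P₁V₁/(nR) = 347×32.0/(5.96×8.314) = 224 K.
Adiabatic: T₂/T₁ = (P₂/P₁)^((γ−1)/γ) ⇒ T₂ = 224×(5.48)^0.200 = 315 K; V₂ = 8.21 L.
For an ideal gas ΔU = nCvΔT with Cv = R/(γ−1) = 33.3 J/(mol·K).
ΔU = 5.96×33.3×(315−224) = 18000 J.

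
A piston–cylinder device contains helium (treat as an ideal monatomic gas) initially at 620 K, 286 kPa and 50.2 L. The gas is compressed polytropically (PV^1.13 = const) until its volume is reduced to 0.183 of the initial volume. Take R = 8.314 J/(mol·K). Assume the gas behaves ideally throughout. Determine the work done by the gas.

n = P₁V₁/(RT₁) = 286×50.2/(8.314×620) = 2.79 mol.
Polytropic n=1.13: T₂ = T₁(V₁/V₂)^(n−1) = 620×(5.46)^0.13 = 773 K; P₂ = P₁(V₁/V₂)^n = 1950 kPa.
W = (P₁V₁−P₂V₂)/(n−1) = (286×50.2−1950×9.19)/0.13 = -27300 J.

-27300 J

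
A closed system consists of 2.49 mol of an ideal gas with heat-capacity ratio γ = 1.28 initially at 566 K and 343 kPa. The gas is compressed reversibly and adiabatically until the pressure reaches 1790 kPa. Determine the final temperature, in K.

V₁ = nRT₁/P₁ = 2.49×8.314×566/343 = 34.2 L.
Adiabatic: T₂/T₁ = (P₂/P₁)^((γ−1)/γ) ⇒ T₂ = 566×(5.22)^0.219 = 812 K; V₂ = 9.40 L.

812 K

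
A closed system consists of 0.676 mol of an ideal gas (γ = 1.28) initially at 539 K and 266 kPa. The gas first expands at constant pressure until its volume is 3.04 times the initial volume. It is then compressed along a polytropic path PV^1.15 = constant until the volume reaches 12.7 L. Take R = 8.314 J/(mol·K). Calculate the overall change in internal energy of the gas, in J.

V₁ = nRT₁/P₁ = 0.676×8.314×539/266 = 11.4 L.
Step 1 — Isobaric: P stays 266 kPa; V/T = const ⇒ T₂ = 1640 K, V₂ = 34.6 L.
W = PΔV = 266×(34.6−11.4) kPa·L = 6180 J.
ΔU = nCvΔT = 0.676×29.7×(1640−539) = 22100 J.
Q = ΔU + W = nCpΔT = 28300 J.
State after step 1: P = 266 kPa, V = 34.6 L, T = 1640 K.
Step 2 — Polytropic n=1.15: T₂ = T₁(V₁/V₂)^(n−1) = 1640×(2.73)^0.15 = 1900 K; P₂ = P₁(V₁/V₂)^n = 843 kPa.
W = (P₁V₁−P₂V₂)/(n−1) = (266×34.6−843×12.7)/0.15 = -9970 J.
ΔU = nCvΔT = 0.676×29.7×(1900−1640) = 5340 J.
Q = ΔU + W = -4630 J.
Net over both steps: W = -3790 J, Q = 23600 J, ΔU = 27400 J.

27400 J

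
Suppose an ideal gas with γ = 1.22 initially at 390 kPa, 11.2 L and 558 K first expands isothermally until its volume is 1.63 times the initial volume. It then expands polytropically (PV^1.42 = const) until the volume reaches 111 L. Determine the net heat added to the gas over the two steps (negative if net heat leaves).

-2890 J

n = P₁V₁/(RT₁) = 390×11.2/(8.314×558) = 0.942 mol.
Step 1 — Isothermal: T stays 558 K; PV = const ⇒ V₂ = 18.3 L, P₂ = 239 kPa.
ΔU = 0 (ideal gas, T constant).
W = nRT ln(V₂/V₁) = 0.942×8.314×558×ln(1.63) = 2130 J.
Q = ΔU + W = 2130 J.
State after step 1: P = 239 kPa, V = 18.3 L, T = 558 K.
Step 2 — Polytropic n=1.42: T₂ = T₁(V₁/V₂)^(n−1) = 558×(0.164)^0.42 = 261 K; P₂ = P₁(V₁/V₂)^n = 18.4 kPa.
W = (P₁V₁−P₂V₂)/(n−1) = (239×18.3−18.4×111)/0.42 = 5530 J.
ΔU = nCvΔT = 0.942×37.8×(261−558) = -10600 J.
Q = ΔU + W = -5020 J.
Net over both steps: W = 7660 J, Q = -2890 J, ΔU = -10600 J.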